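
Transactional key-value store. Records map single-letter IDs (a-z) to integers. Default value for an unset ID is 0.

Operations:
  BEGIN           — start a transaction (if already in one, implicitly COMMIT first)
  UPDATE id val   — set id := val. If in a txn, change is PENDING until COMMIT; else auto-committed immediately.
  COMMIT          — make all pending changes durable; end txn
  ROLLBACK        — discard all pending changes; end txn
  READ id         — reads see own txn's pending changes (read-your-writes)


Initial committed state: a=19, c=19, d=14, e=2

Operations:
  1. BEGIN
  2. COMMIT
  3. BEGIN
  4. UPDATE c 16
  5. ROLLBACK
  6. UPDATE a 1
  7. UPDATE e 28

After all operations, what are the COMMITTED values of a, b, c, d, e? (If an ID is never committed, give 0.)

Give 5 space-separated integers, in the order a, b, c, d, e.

Initial committed: {a=19, c=19, d=14, e=2}
Op 1: BEGIN: in_txn=True, pending={}
Op 2: COMMIT: merged [] into committed; committed now {a=19, c=19, d=14, e=2}
Op 3: BEGIN: in_txn=True, pending={}
Op 4: UPDATE c=16 (pending; pending now {c=16})
Op 5: ROLLBACK: discarded pending ['c']; in_txn=False
Op 6: UPDATE a=1 (auto-commit; committed a=1)
Op 7: UPDATE e=28 (auto-commit; committed e=28)
Final committed: {a=1, c=19, d=14, e=28}

Answer: 1 0 19 14 28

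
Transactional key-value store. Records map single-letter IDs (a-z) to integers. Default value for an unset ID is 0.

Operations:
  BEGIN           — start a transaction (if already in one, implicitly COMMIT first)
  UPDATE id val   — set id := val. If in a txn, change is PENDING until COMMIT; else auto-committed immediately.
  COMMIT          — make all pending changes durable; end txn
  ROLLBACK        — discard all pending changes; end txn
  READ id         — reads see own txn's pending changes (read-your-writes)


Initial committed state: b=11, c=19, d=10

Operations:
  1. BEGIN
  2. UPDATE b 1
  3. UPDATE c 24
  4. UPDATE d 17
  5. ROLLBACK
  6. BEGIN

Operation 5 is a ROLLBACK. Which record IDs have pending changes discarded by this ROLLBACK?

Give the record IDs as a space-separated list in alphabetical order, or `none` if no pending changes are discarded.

Initial committed: {b=11, c=19, d=10}
Op 1: BEGIN: in_txn=True, pending={}
Op 2: UPDATE b=1 (pending; pending now {b=1})
Op 3: UPDATE c=24 (pending; pending now {b=1, c=24})
Op 4: UPDATE d=17 (pending; pending now {b=1, c=24, d=17})
Op 5: ROLLBACK: discarded pending ['b', 'c', 'd']; in_txn=False
Op 6: BEGIN: in_txn=True, pending={}
ROLLBACK at op 5 discards: ['b', 'c', 'd']

Answer: b c d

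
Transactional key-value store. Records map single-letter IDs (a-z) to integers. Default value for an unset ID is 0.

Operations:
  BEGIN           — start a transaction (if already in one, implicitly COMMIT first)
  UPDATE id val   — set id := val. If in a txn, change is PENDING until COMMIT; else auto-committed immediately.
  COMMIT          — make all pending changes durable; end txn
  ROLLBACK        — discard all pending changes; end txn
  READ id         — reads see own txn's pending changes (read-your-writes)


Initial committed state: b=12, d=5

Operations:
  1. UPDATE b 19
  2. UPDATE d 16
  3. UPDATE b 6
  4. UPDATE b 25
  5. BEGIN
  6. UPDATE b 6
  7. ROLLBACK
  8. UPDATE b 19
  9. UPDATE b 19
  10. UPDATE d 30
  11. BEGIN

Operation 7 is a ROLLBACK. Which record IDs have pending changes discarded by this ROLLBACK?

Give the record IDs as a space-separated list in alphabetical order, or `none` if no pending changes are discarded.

Answer: b

Derivation:
Initial committed: {b=12, d=5}
Op 1: UPDATE b=19 (auto-commit; committed b=19)
Op 2: UPDATE d=16 (auto-commit; committed d=16)
Op 3: UPDATE b=6 (auto-commit; committed b=6)
Op 4: UPDATE b=25 (auto-commit; committed b=25)
Op 5: BEGIN: in_txn=True, pending={}
Op 6: UPDATE b=6 (pending; pending now {b=6})
Op 7: ROLLBACK: discarded pending ['b']; in_txn=False
Op 8: UPDATE b=19 (auto-commit; committed b=19)
Op 9: UPDATE b=19 (auto-commit; committed b=19)
Op 10: UPDATE d=30 (auto-commit; committed d=30)
Op 11: BEGIN: in_txn=True, pending={}
ROLLBACK at op 7 discards: ['b']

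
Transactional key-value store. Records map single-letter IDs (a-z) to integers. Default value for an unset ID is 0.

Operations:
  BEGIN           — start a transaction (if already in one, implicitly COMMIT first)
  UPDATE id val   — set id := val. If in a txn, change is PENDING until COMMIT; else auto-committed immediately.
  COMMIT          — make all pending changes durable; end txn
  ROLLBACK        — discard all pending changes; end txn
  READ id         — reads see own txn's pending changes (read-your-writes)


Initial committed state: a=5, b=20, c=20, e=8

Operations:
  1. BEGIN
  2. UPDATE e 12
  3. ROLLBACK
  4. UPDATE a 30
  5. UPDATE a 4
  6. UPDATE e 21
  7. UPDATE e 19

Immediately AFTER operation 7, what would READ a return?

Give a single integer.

Initial committed: {a=5, b=20, c=20, e=8}
Op 1: BEGIN: in_txn=True, pending={}
Op 2: UPDATE e=12 (pending; pending now {e=12})
Op 3: ROLLBACK: discarded pending ['e']; in_txn=False
Op 4: UPDATE a=30 (auto-commit; committed a=30)
Op 5: UPDATE a=4 (auto-commit; committed a=4)
Op 6: UPDATE e=21 (auto-commit; committed e=21)
Op 7: UPDATE e=19 (auto-commit; committed e=19)
After op 7: visible(a) = 4 (pending={}, committed={a=4, b=20, c=20, e=19})

Answer: 4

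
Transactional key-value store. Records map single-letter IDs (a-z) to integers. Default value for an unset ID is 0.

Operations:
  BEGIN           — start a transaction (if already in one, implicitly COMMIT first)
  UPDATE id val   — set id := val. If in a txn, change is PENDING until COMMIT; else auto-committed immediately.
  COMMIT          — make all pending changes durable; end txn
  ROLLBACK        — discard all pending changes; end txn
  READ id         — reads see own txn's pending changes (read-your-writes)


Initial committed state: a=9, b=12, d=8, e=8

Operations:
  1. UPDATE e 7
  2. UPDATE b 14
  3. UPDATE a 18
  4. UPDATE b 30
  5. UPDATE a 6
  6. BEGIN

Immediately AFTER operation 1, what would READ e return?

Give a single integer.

Initial committed: {a=9, b=12, d=8, e=8}
Op 1: UPDATE e=7 (auto-commit; committed e=7)
After op 1: visible(e) = 7 (pending={}, committed={a=9, b=12, d=8, e=7})

Answer: 7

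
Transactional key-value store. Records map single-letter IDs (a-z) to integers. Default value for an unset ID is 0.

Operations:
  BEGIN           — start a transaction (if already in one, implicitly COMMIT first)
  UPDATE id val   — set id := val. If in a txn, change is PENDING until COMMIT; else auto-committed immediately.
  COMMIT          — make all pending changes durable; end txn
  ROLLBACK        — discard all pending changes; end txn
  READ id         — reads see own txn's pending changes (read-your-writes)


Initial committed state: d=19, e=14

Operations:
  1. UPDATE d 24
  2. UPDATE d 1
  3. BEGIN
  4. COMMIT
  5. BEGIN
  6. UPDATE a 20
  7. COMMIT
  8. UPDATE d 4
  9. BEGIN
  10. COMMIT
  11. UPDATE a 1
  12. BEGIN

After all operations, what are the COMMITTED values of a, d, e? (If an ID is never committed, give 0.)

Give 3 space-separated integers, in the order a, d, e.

Answer: 1 4 14

Derivation:
Initial committed: {d=19, e=14}
Op 1: UPDATE d=24 (auto-commit; committed d=24)
Op 2: UPDATE d=1 (auto-commit; committed d=1)
Op 3: BEGIN: in_txn=True, pending={}
Op 4: COMMIT: merged [] into committed; committed now {d=1, e=14}
Op 5: BEGIN: in_txn=True, pending={}
Op 6: UPDATE a=20 (pending; pending now {a=20})
Op 7: COMMIT: merged ['a'] into committed; committed now {a=20, d=1, e=14}
Op 8: UPDATE d=4 (auto-commit; committed d=4)
Op 9: BEGIN: in_txn=True, pending={}
Op 10: COMMIT: merged [] into committed; committed now {a=20, d=4, e=14}
Op 11: UPDATE a=1 (auto-commit; committed a=1)
Op 12: BEGIN: in_txn=True, pending={}
Final committed: {a=1, d=4, e=14}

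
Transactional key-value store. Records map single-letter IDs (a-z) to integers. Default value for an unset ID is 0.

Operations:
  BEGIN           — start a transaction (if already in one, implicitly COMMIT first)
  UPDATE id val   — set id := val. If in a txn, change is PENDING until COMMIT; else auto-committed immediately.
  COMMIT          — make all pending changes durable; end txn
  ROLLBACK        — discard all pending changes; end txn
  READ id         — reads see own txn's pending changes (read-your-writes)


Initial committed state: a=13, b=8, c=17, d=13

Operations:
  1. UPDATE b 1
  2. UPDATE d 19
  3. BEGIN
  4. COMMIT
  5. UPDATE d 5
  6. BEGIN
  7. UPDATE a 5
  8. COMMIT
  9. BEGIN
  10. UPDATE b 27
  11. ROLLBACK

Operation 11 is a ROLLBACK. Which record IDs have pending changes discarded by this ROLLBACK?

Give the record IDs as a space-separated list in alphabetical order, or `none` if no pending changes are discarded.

Initial committed: {a=13, b=8, c=17, d=13}
Op 1: UPDATE b=1 (auto-commit; committed b=1)
Op 2: UPDATE d=19 (auto-commit; committed d=19)
Op 3: BEGIN: in_txn=True, pending={}
Op 4: COMMIT: merged [] into committed; committed now {a=13, b=1, c=17, d=19}
Op 5: UPDATE d=5 (auto-commit; committed d=5)
Op 6: BEGIN: in_txn=True, pending={}
Op 7: UPDATE a=5 (pending; pending now {a=5})
Op 8: COMMIT: merged ['a'] into committed; committed now {a=5, b=1, c=17, d=5}
Op 9: BEGIN: in_txn=True, pending={}
Op 10: UPDATE b=27 (pending; pending now {b=27})
Op 11: ROLLBACK: discarded pending ['b']; in_txn=False
ROLLBACK at op 11 discards: ['b']

Answer: b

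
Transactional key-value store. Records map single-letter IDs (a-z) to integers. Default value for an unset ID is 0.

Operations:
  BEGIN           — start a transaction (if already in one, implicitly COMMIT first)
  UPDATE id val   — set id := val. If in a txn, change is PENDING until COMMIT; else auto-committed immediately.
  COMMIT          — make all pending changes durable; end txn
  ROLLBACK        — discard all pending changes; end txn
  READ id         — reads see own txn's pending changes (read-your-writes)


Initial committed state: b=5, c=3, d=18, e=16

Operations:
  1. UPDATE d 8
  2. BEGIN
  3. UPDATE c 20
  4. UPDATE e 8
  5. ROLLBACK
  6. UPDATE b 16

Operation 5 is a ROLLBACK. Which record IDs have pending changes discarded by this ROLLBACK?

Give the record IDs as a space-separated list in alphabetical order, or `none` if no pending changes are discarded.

Initial committed: {b=5, c=3, d=18, e=16}
Op 1: UPDATE d=8 (auto-commit; committed d=8)
Op 2: BEGIN: in_txn=True, pending={}
Op 3: UPDATE c=20 (pending; pending now {c=20})
Op 4: UPDATE e=8 (pending; pending now {c=20, e=8})
Op 5: ROLLBACK: discarded pending ['c', 'e']; in_txn=False
Op 6: UPDATE b=16 (auto-commit; committed b=16)
ROLLBACK at op 5 discards: ['c', 'e']

Answer: c e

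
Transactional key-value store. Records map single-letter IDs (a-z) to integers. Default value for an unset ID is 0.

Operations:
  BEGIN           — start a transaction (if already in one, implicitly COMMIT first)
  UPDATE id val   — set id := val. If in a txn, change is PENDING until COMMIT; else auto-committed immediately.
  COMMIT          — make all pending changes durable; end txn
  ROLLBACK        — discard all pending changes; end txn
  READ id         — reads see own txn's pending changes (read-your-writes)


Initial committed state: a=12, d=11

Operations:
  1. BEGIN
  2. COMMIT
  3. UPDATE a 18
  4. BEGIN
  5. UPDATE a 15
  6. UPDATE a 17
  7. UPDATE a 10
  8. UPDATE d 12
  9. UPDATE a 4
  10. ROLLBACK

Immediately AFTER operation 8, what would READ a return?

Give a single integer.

Initial committed: {a=12, d=11}
Op 1: BEGIN: in_txn=True, pending={}
Op 2: COMMIT: merged [] into committed; committed now {a=12, d=11}
Op 3: UPDATE a=18 (auto-commit; committed a=18)
Op 4: BEGIN: in_txn=True, pending={}
Op 5: UPDATE a=15 (pending; pending now {a=15})
Op 6: UPDATE a=17 (pending; pending now {a=17})
Op 7: UPDATE a=10 (pending; pending now {a=10})
Op 8: UPDATE d=12 (pending; pending now {a=10, d=12})
After op 8: visible(a) = 10 (pending={a=10, d=12}, committed={a=18, d=11})

Answer: 10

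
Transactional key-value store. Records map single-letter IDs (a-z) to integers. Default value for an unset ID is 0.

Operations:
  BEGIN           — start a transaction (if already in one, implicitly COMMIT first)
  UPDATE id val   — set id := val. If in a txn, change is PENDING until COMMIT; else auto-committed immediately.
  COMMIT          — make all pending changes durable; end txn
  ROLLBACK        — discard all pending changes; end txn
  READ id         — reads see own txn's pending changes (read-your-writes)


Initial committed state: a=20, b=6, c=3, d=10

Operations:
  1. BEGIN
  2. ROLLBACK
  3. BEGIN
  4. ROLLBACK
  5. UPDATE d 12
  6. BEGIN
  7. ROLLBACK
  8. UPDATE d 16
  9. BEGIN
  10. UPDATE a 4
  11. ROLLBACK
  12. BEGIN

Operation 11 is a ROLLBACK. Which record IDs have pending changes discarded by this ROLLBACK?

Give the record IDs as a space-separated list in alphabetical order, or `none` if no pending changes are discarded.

Initial committed: {a=20, b=6, c=3, d=10}
Op 1: BEGIN: in_txn=True, pending={}
Op 2: ROLLBACK: discarded pending []; in_txn=False
Op 3: BEGIN: in_txn=True, pending={}
Op 4: ROLLBACK: discarded pending []; in_txn=False
Op 5: UPDATE d=12 (auto-commit; committed d=12)
Op 6: BEGIN: in_txn=True, pending={}
Op 7: ROLLBACK: discarded pending []; in_txn=False
Op 8: UPDATE d=16 (auto-commit; committed d=16)
Op 9: BEGIN: in_txn=True, pending={}
Op 10: UPDATE a=4 (pending; pending now {a=4})
Op 11: ROLLBACK: discarded pending ['a']; in_txn=False
Op 12: BEGIN: in_txn=True, pending={}
ROLLBACK at op 11 discards: ['a']

Answer: a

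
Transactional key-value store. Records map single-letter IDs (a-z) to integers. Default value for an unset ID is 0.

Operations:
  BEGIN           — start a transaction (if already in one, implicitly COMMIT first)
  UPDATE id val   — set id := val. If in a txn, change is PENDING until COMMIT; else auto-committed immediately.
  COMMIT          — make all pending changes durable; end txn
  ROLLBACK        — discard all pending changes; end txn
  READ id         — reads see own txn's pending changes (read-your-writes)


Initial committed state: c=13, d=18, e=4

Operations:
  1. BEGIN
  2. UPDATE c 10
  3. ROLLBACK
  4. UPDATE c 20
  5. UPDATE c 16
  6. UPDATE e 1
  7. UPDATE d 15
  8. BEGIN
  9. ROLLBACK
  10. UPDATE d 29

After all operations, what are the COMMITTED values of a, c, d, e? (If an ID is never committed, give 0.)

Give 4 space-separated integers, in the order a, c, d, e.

Initial committed: {c=13, d=18, e=4}
Op 1: BEGIN: in_txn=True, pending={}
Op 2: UPDATE c=10 (pending; pending now {c=10})
Op 3: ROLLBACK: discarded pending ['c']; in_txn=False
Op 4: UPDATE c=20 (auto-commit; committed c=20)
Op 5: UPDATE c=16 (auto-commit; committed c=16)
Op 6: UPDATE e=1 (auto-commit; committed e=1)
Op 7: UPDATE d=15 (auto-commit; committed d=15)
Op 8: BEGIN: in_txn=True, pending={}
Op 9: ROLLBACK: discarded pending []; in_txn=False
Op 10: UPDATE d=29 (auto-commit; committed d=29)
Final committed: {c=16, d=29, e=1}

Answer: 0 16 29 1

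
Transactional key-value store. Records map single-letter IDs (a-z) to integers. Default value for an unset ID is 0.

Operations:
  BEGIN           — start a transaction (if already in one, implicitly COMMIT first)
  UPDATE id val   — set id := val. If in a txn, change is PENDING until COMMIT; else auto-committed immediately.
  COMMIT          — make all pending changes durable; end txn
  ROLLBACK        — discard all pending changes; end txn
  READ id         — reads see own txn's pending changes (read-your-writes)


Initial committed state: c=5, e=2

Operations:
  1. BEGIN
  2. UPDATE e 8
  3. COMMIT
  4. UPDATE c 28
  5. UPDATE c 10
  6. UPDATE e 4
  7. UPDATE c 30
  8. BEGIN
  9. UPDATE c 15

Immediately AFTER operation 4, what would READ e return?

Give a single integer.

Initial committed: {c=5, e=2}
Op 1: BEGIN: in_txn=True, pending={}
Op 2: UPDATE e=8 (pending; pending now {e=8})
Op 3: COMMIT: merged ['e'] into committed; committed now {c=5, e=8}
Op 4: UPDATE c=28 (auto-commit; committed c=28)
After op 4: visible(e) = 8 (pending={}, committed={c=28, e=8})

Answer: 8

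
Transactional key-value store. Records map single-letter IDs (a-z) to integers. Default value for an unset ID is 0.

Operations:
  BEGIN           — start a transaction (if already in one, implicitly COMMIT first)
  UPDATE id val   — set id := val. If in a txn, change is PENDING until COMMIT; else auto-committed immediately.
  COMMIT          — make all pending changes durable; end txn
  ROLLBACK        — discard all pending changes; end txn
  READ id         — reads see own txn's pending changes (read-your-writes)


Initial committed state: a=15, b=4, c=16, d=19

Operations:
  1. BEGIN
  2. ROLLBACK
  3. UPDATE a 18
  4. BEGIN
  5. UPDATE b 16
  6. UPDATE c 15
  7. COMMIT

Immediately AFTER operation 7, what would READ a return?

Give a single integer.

Initial committed: {a=15, b=4, c=16, d=19}
Op 1: BEGIN: in_txn=True, pending={}
Op 2: ROLLBACK: discarded pending []; in_txn=False
Op 3: UPDATE a=18 (auto-commit; committed a=18)
Op 4: BEGIN: in_txn=True, pending={}
Op 5: UPDATE b=16 (pending; pending now {b=16})
Op 6: UPDATE c=15 (pending; pending now {b=16, c=15})
Op 7: COMMIT: merged ['b', 'c'] into committed; committed now {a=18, b=16, c=15, d=19}
After op 7: visible(a) = 18 (pending={}, committed={a=18, b=16, c=15, d=19})

Answer: 18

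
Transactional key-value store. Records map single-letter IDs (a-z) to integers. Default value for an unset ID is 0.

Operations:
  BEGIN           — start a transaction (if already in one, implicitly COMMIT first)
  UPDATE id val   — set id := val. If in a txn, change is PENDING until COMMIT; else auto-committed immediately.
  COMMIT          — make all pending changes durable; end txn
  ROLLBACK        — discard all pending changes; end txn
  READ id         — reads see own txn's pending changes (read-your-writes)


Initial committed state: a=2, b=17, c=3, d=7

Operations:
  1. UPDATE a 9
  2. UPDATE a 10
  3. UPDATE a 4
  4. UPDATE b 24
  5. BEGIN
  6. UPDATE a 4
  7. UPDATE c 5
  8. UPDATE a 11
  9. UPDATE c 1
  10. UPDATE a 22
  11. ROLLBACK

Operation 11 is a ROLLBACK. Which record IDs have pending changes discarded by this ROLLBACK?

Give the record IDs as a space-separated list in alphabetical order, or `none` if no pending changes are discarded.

Initial committed: {a=2, b=17, c=3, d=7}
Op 1: UPDATE a=9 (auto-commit; committed a=9)
Op 2: UPDATE a=10 (auto-commit; committed a=10)
Op 3: UPDATE a=4 (auto-commit; committed a=4)
Op 4: UPDATE b=24 (auto-commit; committed b=24)
Op 5: BEGIN: in_txn=True, pending={}
Op 6: UPDATE a=4 (pending; pending now {a=4})
Op 7: UPDATE c=5 (pending; pending now {a=4, c=5})
Op 8: UPDATE a=11 (pending; pending now {a=11, c=5})
Op 9: UPDATE c=1 (pending; pending now {a=11, c=1})
Op 10: UPDATE a=22 (pending; pending now {a=22, c=1})
Op 11: ROLLBACK: discarded pending ['a', 'c']; in_txn=False
ROLLBACK at op 11 discards: ['a', 'c']

Answer: a c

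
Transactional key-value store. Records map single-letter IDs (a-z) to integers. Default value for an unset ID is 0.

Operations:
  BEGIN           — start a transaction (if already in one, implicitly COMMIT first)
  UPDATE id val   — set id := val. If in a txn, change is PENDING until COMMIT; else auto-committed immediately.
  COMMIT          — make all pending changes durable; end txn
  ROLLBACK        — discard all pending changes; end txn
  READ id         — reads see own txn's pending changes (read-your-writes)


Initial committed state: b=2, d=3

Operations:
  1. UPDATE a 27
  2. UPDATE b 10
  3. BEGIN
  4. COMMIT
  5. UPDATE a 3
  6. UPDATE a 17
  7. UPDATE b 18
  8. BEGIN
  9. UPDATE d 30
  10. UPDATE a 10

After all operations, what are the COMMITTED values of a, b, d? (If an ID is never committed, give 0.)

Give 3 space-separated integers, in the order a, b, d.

Answer: 17 18 3

Derivation:
Initial committed: {b=2, d=3}
Op 1: UPDATE a=27 (auto-commit; committed a=27)
Op 2: UPDATE b=10 (auto-commit; committed b=10)
Op 3: BEGIN: in_txn=True, pending={}
Op 4: COMMIT: merged [] into committed; committed now {a=27, b=10, d=3}
Op 5: UPDATE a=3 (auto-commit; committed a=3)
Op 6: UPDATE a=17 (auto-commit; committed a=17)
Op 7: UPDATE b=18 (auto-commit; committed b=18)
Op 8: BEGIN: in_txn=True, pending={}
Op 9: UPDATE d=30 (pending; pending now {d=30})
Op 10: UPDATE a=10 (pending; pending now {a=10, d=30})
Final committed: {a=17, b=18, d=3}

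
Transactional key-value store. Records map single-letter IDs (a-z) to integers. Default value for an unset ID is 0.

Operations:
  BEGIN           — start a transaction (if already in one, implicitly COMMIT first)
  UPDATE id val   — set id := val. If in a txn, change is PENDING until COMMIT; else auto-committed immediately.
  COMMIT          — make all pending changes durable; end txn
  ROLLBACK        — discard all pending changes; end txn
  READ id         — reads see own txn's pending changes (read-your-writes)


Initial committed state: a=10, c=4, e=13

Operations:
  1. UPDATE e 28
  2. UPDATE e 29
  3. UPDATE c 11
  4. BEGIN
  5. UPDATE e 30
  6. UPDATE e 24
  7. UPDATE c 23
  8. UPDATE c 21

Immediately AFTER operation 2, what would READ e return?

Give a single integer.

Answer: 29

Derivation:
Initial committed: {a=10, c=4, e=13}
Op 1: UPDATE e=28 (auto-commit; committed e=28)
Op 2: UPDATE e=29 (auto-commit; committed e=29)
After op 2: visible(e) = 29 (pending={}, committed={a=10, c=4, e=29})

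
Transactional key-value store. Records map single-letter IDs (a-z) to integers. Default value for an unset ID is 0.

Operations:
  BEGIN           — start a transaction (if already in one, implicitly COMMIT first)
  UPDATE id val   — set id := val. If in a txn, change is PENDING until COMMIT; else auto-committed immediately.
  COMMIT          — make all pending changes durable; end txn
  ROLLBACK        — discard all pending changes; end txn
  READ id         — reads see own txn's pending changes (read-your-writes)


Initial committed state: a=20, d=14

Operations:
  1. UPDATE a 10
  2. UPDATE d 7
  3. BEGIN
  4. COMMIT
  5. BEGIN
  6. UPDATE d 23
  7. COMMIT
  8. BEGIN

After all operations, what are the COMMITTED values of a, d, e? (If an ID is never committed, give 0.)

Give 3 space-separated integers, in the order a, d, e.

Initial committed: {a=20, d=14}
Op 1: UPDATE a=10 (auto-commit; committed a=10)
Op 2: UPDATE d=7 (auto-commit; committed d=7)
Op 3: BEGIN: in_txn=True, pending={}
Op 4: COMMIT: merged [] into committed; committed now {a=10, d=7}
Op 5: BEGIN: in_txn=True, pending={}
Op 6: UPDATE d=23 (pending; pending now {d=23})
Op 7: COMMIT: merged ['d'] into committed; committed now {a=10, d=23}
Op 8: BEGIN: in_txn=True, pending={}
Final committed: {a=10, d=23}

Answer: 10 23 0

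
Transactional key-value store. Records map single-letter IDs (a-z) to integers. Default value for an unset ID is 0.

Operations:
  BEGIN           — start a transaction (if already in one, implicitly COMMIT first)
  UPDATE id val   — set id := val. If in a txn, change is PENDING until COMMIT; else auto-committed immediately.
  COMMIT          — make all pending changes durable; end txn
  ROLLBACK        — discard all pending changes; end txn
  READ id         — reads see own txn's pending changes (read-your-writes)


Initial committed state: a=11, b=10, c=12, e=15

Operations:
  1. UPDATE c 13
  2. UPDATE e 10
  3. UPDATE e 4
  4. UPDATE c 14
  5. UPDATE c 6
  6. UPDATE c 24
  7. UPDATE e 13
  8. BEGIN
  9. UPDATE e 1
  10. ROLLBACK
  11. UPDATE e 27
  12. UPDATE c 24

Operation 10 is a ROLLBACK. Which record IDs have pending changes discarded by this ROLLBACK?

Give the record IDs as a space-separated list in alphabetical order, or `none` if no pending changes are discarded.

Answer: e

Derivation:
Initial committed: {a=11, b=10, c=12, e=15}
Op 1: UPDATE c=13 (auto-commit; committed c=13)
Op 2: UPDATE e=10 (auto-commit; committed e=10)
Op 3: UPDATE e=4 (auto-commit; committed e=4)
Op 4: UPDATE c=14 (auto-commit; committed c=14)
Op 5: UPDATE c=6 (auto-commit; committed c=6)
Op 6: UPDATE c=24 (auto-commit; committed c=24)
Op 7: UPDATE e=13 (auto-commit; committed e=13)
Op 8: BEGIN: in_txn=True, pending={}
Op 9: UPDATE e=1 (pending; pending now {e=1})
Op 10: ROLLBACK: discarded pending ['e']; in_txn=False
Op 11: UPDATE e=27 (auto-commit; committed e=27)
Op 12: UPDATE c=24 (auto-commit; committed c=24)
ROLLBACK at op 10 discards: ['e']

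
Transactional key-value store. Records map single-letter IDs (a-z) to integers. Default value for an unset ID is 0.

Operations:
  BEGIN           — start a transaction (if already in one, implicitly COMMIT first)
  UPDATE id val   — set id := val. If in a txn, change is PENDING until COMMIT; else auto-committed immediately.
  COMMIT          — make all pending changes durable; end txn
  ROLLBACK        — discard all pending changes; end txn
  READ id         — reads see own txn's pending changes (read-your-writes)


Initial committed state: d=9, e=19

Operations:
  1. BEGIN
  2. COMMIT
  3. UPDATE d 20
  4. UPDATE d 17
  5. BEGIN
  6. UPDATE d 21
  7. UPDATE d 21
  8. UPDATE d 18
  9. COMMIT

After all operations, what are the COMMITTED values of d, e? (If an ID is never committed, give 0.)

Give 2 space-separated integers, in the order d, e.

Answer: 18 19

Derivation:
Initial committed: {d=9, e=19}
Op 1: BEGIN: in_txn=True, pending={}
Op 2: COMMIT: merged [] into committed; committed now {d=9, e=19}
Op 3: UPDATE d=20 (auto-commit; committed d=20)
Op 4: UPDATE d=17 (auto-commit; committed d=17)
Op 5: BEGIN: in_txn=True, pending={}
Op 6: UPDATE d=21 (pending; pending now {d=21})
Op 7: UPDATE d=21 (pending; pending now {d=21})
Op 8: UPDATE d=18 (pending; pending now {d=18})
Op 9: COMMIT: merged ['d'] into committed; committed now {d=18, e=19}
Final committed: {d=18, e=19}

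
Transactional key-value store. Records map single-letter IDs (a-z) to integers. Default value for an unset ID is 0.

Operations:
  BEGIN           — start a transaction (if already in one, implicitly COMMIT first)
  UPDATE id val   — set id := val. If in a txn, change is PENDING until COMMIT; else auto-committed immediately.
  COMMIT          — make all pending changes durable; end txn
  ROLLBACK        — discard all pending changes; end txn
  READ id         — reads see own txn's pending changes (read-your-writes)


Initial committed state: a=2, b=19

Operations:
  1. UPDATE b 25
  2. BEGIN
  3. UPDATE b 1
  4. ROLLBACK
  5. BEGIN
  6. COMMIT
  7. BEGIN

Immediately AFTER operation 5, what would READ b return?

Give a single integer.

Initial committed: {a=2, b=19}
Op 1: UPDATE b=25 (auto-commit; committed b=25)
Op 2: BEGIN: in_txn=True, pending={}
Op 3: UPDATE b=1 (pending; pending now {b=1})
Op 4: ROLLBACK: discarded pending ['b']; in_txn=False
Op 5: BEGIN: in_txn=True, pending={}
After op 5: visible(b) = 25 (pending={}, committed={a=2, b=25})

Answer: 25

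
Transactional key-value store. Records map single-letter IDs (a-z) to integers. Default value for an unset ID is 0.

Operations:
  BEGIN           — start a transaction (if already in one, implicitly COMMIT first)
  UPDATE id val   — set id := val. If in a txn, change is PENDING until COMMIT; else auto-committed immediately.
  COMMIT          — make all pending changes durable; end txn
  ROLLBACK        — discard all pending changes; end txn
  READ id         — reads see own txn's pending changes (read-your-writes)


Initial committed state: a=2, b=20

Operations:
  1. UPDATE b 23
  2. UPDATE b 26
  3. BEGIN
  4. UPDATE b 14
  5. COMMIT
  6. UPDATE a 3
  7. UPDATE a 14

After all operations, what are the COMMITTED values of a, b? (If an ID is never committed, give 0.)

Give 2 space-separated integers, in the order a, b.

Initial committed: {a=2, b=20}
Op 1: UPDATE b=23 (auto-commit; committed b=23)
Op 2: UPDATE b=26 (auto-commit; committed b=26)
Op 3: BEGIN: in_txn=True, pending={}
Op 4: UPDATE b=14 (pending; pending now {b=14})
Op 5: COMMIT: merged ['b'] into committed; committed now {a=2, b=14}
Op 6: UPDATE a=3 (auto-commit; committed a=3)
Op 7: UPDATE a=14 (auto-commit; committed a=14)
Final committed: {a=14, b=14}

Answer: 14 14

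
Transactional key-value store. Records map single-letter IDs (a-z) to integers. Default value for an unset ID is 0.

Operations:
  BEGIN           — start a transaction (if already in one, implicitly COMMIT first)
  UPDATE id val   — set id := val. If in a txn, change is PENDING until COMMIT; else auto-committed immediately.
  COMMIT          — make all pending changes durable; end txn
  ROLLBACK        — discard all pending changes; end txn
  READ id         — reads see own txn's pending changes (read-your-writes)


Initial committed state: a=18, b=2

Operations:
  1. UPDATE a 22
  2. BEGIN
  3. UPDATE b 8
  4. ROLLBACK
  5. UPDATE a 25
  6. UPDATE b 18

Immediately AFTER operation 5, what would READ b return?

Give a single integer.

Answer: 2

Derivation:
Initial committed: {a=18, b=2}
Op 1: UPDATE a=22 (auto-commit; committed a=22)
Op 2: BEGIN: in_txn=True, pending={}
Op 3: UPDATE b=8 (pending; pending now {b=8})
Op 4: ROLLBACK: discarded pending ['b']; in_txn=False
Op 5: UPDATE a=25 (auto-commit; committed a=25)
After op 5: visible(b) = 2 (pending={}, committed={a=25, b=2})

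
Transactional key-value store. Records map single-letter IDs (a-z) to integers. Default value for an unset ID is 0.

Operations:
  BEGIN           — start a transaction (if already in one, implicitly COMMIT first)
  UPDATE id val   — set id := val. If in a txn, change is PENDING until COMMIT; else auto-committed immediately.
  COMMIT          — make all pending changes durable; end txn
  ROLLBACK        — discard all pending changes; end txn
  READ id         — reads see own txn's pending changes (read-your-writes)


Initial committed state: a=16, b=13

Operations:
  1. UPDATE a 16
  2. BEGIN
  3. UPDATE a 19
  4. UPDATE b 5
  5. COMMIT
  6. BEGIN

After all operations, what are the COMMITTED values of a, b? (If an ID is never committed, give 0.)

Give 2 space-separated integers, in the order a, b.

Initial committed: {a=16, b=13}
Op 1: UPDATE a=16 (auto-commit; committed a=16)
Op 2: BEGIN: in_txn=True, pending={}
Op 3: UPDATE a=19 (pending; pending now {a=19})
Op 4: UPDATE b=5 (pending; pending now {a=19, b=5})
Op 5: COMMIT: merged ['a', 'b'] into committed; committed now {a=19, b=5}
Op 6: BEGIN: in_txn=True, pending={}
Final committed: {a=19, b=5}

Answer: 19 5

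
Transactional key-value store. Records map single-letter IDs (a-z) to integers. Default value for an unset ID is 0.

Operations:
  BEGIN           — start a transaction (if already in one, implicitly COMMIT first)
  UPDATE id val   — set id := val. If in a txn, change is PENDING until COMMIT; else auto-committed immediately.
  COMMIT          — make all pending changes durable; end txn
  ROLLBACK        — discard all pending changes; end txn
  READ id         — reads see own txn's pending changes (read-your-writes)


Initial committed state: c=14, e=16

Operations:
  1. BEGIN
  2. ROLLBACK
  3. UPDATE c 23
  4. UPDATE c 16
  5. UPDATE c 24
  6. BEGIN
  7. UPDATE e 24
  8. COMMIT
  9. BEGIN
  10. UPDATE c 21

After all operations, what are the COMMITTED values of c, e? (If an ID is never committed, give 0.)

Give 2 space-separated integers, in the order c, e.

Initial committed: {c=14, e=16}
Op 1: BEGIN: in_txn=True, pending={}
Op 2: ROLLBACK: discarded pending []; in_txn=False
Op 3: UPDATE c=23 (auto-commit; committed c=23)
Op 4: UPDATE c=16 (auto-commit; committed c=16)
Op 5: UPDATE c=24 (auto-commit; committed c=24)
Op 6: BEGIN: in_txn=True, pending={}
Op 7: UPDATE e=24 (pending; pending now {e=24})
Op 8: COMMIT: merged ['e'] into committed; committed now {c=24, e=24}
Op 9: BEGIN: in_txn=True, pending={}
Op 10: UPDATE c=21 (pending; pending now {c=21})
Final committed: {c=24, e=24}

Answer: 24 24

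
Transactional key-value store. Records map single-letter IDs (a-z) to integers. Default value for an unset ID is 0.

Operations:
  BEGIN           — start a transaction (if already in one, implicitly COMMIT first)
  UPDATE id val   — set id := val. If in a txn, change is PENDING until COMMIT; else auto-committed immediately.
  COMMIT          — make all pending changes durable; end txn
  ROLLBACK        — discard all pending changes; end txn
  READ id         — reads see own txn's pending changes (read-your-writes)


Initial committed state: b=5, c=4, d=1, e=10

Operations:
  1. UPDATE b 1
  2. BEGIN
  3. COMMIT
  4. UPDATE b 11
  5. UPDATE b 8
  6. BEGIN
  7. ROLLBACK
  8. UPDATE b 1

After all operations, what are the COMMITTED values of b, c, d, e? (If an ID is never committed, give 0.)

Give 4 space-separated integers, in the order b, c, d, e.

Initial committed: {b=5, c=4, d=1, e=10}
Op 1: UPDATE b=1 (auto-commit; committed b=1)
Op 2: BEGIN: in_txn=True, pending={}
Op 3: COMMIT: merged [] into committed; committed now {b=1, c=4, d=1, e=10}
Op 4: UPDATE b=11 (auto-commit; committed b=11)
Op 5: UPDATE b=8 (auto-commit; committed b=8)
Op 6: BEGIN: in_txn=True, pending={}
Op 7: ROLLBACK: discarded pending []; in_txn=False
Op 8: UPDATE b=1 (auto-commit; committed b=1)
Final committed: {b=1, c=4, d=1, e=10}

Answer: 1 4 1 10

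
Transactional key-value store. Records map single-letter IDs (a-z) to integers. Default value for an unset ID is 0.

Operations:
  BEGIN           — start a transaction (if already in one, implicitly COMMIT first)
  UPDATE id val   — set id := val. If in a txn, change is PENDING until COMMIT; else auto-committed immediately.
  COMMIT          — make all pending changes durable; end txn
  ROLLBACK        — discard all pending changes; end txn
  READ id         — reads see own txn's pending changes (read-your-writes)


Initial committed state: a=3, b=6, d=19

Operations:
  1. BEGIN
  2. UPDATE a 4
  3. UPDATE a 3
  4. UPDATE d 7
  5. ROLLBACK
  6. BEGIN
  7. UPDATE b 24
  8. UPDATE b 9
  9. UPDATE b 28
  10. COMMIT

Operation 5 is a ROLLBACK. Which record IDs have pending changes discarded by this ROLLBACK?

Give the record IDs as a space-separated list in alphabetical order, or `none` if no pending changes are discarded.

Answer: a d

Derivation:
Initial committed: {a=3, b=6, d=19}
Op 1: BEGIN: in_txn=True, pending={}
Op 2: UPDATE a=4 (pending; pending now {a=4})
Op 3: UPDATE a=3 (pending; pending now {a=3})
Op 4: UPDATE d=7 (pending; pending now {a=3, d=7})
Op 5: ROLLBACK: discarded pending ['a', 'd']; in_txn=False
Op 6: BEGIN: in_txn=True, pending={}
Op 7: UPDATE b=24 (pending; pending now {b=24})
Op 8: UPDATE b=9 (pending; pending now {b=9})
Op 9: UPDATE b=28 (pending; pending now {b=28})
Op 10: COMMIT: merged ['b'] into committed; committed now {a=3, b=28, d=19}
ROLLBACK at op 5 discards: ['a', 'd']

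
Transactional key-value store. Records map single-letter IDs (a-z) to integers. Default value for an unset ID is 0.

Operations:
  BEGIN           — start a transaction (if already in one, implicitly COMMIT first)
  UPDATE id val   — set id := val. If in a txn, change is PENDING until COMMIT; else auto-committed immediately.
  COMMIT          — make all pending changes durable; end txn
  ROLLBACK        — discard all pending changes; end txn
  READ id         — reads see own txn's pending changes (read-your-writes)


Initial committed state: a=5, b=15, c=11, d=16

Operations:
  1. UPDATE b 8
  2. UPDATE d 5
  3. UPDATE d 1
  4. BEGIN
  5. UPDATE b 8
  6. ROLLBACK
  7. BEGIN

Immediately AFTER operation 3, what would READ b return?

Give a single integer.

Answer: 8

Derivation:
Initial committed: {a=5, b=15, c=11, d=16}
Op 1: UPDATE b=8 (auto-commit; committed b=8)
Op 2: UPDATE d=5 (auto-commit; committed d=5)
Op 3: UPDATE d=1 (auto-commit; committed d=1)
After op 3: visible(b) = 8 (pending={}, committed={a=5, b=8, c=11, d=1})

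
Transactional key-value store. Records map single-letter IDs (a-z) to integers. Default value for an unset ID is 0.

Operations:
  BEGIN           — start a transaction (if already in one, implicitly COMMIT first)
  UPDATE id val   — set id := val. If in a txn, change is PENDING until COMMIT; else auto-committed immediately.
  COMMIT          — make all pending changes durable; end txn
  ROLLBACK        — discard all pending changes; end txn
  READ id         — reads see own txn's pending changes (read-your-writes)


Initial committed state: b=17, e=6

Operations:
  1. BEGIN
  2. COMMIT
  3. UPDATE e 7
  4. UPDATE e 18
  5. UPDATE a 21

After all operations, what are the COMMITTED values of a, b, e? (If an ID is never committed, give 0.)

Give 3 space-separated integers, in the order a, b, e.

Answer: 21 17 18

Derivation:
Initial committed: {b=17, e=6}
Op 1: BEGIN: in_txn=True, pending={}
Op 2: COMMIT: merged [] into committed; committed now {b=17, e=6}
Op 3: UPDATE e=7 (auto-commit; committed e=7)
Op 4: UPDATE e=18 (auto-commit; committed e=18)
Op 5: UPDATE a=21 (auto-commit; committed a=21)
Final committed: {a=21, b=17, e=18}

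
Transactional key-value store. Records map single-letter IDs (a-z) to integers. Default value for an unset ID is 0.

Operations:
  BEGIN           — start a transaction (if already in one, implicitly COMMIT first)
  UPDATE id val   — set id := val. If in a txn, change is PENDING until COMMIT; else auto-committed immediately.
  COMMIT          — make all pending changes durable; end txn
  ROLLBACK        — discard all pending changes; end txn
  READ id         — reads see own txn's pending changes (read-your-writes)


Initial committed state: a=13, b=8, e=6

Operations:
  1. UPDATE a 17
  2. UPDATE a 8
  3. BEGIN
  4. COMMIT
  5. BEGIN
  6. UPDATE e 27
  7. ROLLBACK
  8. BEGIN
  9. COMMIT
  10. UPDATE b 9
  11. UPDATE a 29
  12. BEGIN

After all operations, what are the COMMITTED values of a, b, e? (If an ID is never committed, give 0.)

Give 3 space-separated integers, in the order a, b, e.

Initial committed: {a=13, b=8, e=6}
Op 1: UPDATE a=17 (auto-commit; committed a=17)
Op 2: UPDATE a=8 (auto-commit; committed a=8)
Op 3: BEGIN: in_txn=True, pending={}
Op 4: COMMIT: merged [] into committed; committed now {a=8, b=8, e=6}
Op 5: BEGIN: in_txn=True, pending={}
Op 6: UPDATE e=27 (pending; pending now {e=27})
Op 7: ROLLBACK: discarded pending ['e']; in_txn=False
Op 8: BEGIN: in_txn=True, pending={}
Op 9: COMMIT: merged [] into committed; committed now {a=8, b=8, e=6}
Op 10: UPDATE b=9 (auto-commit; committed b=9)
Op 11: UPDATE a=29 (auto-commit; committed a=29)
Op 12: BEGIN: in_txn=True, pending={}
Final committed: {a=29, b=9, e=6}

Answer: 29 9 6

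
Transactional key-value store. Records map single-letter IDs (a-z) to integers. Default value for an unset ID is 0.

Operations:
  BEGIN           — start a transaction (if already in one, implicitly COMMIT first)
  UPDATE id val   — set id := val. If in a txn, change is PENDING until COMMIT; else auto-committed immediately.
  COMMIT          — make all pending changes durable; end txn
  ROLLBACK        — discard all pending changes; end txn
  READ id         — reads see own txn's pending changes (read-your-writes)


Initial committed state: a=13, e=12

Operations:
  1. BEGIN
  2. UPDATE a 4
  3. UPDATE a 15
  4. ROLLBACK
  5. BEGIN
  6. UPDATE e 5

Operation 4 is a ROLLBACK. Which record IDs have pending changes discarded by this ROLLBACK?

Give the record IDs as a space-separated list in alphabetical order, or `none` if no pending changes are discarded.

Answer: a

Derivation:
Initial committed: {a=13, e=12}
Op 1: BEGIN: in_txn=True, pending={}
Op 2: UPDATE a=4 (pending; pending now {a=4})
Op 3: UPDATE a=15 (pending; pending now {a=15})
Op 4: ROLLBACK: discarded pending ['a']; in_txn=False
Op 5: BEGIN: in_txn=True, pending={}
Op 6: UPDATE e=5 (pending; pending now {e=5})
ROLLBACK at op 4 discards: ['a']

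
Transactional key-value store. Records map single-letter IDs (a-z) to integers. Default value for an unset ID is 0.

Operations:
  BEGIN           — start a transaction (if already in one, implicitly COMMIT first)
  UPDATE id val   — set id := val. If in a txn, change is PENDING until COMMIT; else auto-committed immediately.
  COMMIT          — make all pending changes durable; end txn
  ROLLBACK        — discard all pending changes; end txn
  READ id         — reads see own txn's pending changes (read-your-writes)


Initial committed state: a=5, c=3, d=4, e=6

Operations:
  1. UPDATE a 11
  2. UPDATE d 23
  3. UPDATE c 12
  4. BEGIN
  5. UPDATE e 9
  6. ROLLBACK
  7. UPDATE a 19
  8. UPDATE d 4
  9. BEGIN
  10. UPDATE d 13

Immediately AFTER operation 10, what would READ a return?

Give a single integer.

Answer: 19

Derivation:
Initial committed: {a=5, c=3, d=4, e=6}
Op 1: UPDATE a=11 (auto-commit; committed a=11)
Op 2: UPDATE d=23 (auto-commit; committed d=23)
Op 3: UPDATE c=12 (auto-commit; committed c=12)
Op 4: BEGIN: in_txn=True, pending={}
Op 5: UPDATE e=9 (pending; pending now {e=9})
Op 6: ROLLBACK: discarded pending ['e']; in_txn=False
Op 7: UPDATE a=19 (auto-commit; committed a=19)
Op 8: UPDATE d=4 (auto-commit; committed d=4)
Op 9: BEGIN: in_txn=True, pending={}
Op 10: UPDATE d=13 (pending; pending now {d=13})
After op 10: visible(a) = 19 (pending={d=13}, committed={a=19, c=12, d=4, e=6})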